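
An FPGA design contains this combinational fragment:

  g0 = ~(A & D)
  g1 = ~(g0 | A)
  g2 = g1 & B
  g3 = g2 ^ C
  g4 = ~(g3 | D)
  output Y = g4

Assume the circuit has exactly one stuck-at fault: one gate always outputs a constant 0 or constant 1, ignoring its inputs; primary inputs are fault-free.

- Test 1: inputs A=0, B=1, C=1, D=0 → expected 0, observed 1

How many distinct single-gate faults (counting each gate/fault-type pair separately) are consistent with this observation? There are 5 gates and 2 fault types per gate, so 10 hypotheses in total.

5

Fault-free: g0=1, g1=0, g2=0, g3=1, g4=0 → 0. Observed 1.
  g0 stuck-at-0: output 1 ✓
  g0 stuck-at-1: output 0 ✗
  g1 stuck-at-0: output 0 ✗
  g1 stuck-at-1: output 1 ✓
  g2 stuck-at-0: output 0 ✗
  g2 stuck-at-1: output 1 ✓
  g3 stuck-at-0: output 1 ✓
  g3 stuck-at-1: output 0 ✗
  g4 stuck-at-0: output 0 ✗
  g4 stuck-at-1: output 1 ✓
Consistent faults: {g0 stuck-at-0, g1 stuck-at-1, g2 stuck-at-1, g3 stuck-at-0, g4 stuck-at-1} — 5 in all.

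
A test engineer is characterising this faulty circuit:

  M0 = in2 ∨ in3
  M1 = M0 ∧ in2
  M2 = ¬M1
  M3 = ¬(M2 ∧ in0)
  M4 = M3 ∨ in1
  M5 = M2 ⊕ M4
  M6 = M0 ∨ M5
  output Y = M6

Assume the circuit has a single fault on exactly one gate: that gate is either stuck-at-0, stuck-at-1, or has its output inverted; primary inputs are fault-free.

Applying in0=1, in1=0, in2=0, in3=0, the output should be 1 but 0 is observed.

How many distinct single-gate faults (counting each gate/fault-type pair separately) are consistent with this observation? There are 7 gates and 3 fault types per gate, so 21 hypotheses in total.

8

Fault-free: M0=0, M1=0, M2=1, M3=0, M4=0, M5=1, M6=1 → 1. Observed 0.
  M0: none of the 3 fault types match ✗
  M1: none of the 3 fault types match ✗
  M2: none of the 3 fault types match ✗
  M3: stuck-at-1, inverted output ✓; others ✗
  M4: stuck-at-1, inverted output ✓; others ✗
  M5: stuck-at-0, inverted output ✓; others ✗
  M6: stuck-at-0, inverted output ✓; others ✗
Consistent faults: {M3 stuck-at-1, M3 inverted output, M4 stuck-at-1, M4 inverted output, M5 stuck-at-0, M5 inverted output, M6 stuck-at-0, M6 inverted output} — 8 in all.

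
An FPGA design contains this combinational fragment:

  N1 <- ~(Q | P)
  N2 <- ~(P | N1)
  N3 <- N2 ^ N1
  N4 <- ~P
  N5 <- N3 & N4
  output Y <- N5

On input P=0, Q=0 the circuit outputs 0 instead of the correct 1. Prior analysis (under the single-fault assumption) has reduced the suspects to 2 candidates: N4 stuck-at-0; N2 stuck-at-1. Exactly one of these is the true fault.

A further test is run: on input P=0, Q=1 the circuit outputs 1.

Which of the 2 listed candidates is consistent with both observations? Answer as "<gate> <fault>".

Evaluate each candidate on input P=0, Q=1:
  N4 stuck-at-0: N1=0, N2=1, N3=1, N4=0 [stuck-at-0], N5=0 → 0 — eliminated
  N2 stuck-at-1: N1=0, N2=1 [stuck-at-1], N3=1, N4=1, N5=1 → 1 — matches
Only N2 stuck-at-1 reproduces the observed 1.

N2 stuck-at-1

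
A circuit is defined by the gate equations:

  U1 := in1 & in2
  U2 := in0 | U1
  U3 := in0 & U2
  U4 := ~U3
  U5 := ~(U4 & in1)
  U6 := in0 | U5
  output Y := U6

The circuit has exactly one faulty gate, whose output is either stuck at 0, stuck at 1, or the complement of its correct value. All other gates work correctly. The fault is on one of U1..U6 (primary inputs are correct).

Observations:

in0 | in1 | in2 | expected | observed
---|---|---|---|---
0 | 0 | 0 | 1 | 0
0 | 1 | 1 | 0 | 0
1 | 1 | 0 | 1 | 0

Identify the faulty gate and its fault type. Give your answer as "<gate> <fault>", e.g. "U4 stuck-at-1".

U6 stuck-at-0

Fault-free values for test 1 (in0=0, in1=0, in2=0): U1=0, U2=0, U3=0, U4=1, U5=1, U6=1, giving Y=1. Observed 0.
Test 1: faults giving observed 0 are {U5 stuck-at-0, U5 inverted output, U6 stuck-at-0, U6 inverted output}.
Test 2 (in0=0, in1=1, in2=1): fault-free U1=1, U2=1, U3=0, U4=1, U5=0, U6=0 → 0; observed 0. Eliminates U5 inverted output, U6 inverted output.
Test 3 (in0=1, in1=1, in2=0): fault-free U1=0, U2=1, U3=1, U4=0, U5=1, U6=1 → 1; observed 0. Eliminates U5 stuck-at-0.
Only U6 stuck-at-0 is consistent with every test.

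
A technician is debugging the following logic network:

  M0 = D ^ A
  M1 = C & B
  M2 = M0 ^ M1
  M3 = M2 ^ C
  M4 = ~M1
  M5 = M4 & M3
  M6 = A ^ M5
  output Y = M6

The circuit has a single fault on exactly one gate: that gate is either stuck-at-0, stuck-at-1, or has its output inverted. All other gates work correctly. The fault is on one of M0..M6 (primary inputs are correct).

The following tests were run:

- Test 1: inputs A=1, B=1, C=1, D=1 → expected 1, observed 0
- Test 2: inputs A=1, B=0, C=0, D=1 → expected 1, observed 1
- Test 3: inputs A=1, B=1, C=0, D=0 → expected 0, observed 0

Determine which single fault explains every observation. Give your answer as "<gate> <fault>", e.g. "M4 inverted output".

Fault-free values for test 1 (A=1, B=1, C=1, D=1): M0=0, M1=1, M2=1, M3=0, M4=0, M5=0, M6=1, giving Y=1. Observed 0.
Test 1: faults giving observed 0 are {M1 stuck-at-0, M1 inverted output, M5 stuck-at-1, M5 inverted output, M6 stuck-at-0, M6 inverted output}.
Test 2 (A=1, B=0, C=0, D=1): fault-free M0=0, M1=0, M2=0, M3=0, M4=1, M5=0, M6=1 → 1; observed 1. Eliminates M5 stuck-at-1, M5 inverted output, M6 stuck-at-0, M6 inverted output.
Test 3 (A=1, B=1, C=0, D=0): fault-free M0=1, M1=0, M2=1, M3=1, M4=1, M5=1, M6=0 → 0; observed 0. Eliminates M1 inverted output.
Only M1 stuck-at-0 is consistent with every test.

M1 stuck-at-0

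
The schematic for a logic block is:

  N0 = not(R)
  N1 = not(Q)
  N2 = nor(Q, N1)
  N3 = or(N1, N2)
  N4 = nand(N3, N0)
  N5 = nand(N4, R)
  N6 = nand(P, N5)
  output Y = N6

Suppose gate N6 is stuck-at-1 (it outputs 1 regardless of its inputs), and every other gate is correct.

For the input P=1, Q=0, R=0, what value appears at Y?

Propagate with N6 forced: N0=1, N1=1, N2=0, N3=1, N4=0, N5=1, N6=1 [stuck-at-1].
So Y = 1. (Without the fault it would be 0.)

1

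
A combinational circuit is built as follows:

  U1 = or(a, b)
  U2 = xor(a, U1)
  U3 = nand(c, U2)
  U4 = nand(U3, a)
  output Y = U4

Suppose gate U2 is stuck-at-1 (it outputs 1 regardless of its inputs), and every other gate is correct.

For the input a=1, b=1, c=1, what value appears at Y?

1

Propagate with U2 forced: U1=1, U2=1 [stuck-at-1], U3=0, U4=1.
So Y = 1. (Without the fault it would be 0.)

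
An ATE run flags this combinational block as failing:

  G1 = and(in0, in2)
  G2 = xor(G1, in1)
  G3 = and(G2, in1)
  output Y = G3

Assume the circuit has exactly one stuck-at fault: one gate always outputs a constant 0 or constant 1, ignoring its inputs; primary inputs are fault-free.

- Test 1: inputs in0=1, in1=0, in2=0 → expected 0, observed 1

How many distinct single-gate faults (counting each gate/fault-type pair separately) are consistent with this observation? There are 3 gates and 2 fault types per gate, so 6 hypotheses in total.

Fault-free: G1=0, G2=0, G3=0 → 0. Observed 1.
  G1 stuck-at-0: output 0 ✗
  G1 stuck-at-1: output 0 ✗
  G2 stuck-at-0: output 0 ✗
  G2 stuck-at-1: output 0 ✗
  G3 stuck-at-0: output 0 ✗
  G3 stuck-at-1: output 1 ✓
Consistent faults: {G3 stuck-at-1} — 1 in all.

1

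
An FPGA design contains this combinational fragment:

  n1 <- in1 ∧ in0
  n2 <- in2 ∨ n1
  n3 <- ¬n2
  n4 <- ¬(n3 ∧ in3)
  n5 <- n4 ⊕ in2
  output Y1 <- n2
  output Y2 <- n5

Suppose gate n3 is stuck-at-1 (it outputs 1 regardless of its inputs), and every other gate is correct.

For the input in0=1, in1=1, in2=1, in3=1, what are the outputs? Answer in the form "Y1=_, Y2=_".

Propagate with n3 forced: n1=1, n2=1, n3=1 [stuck-at-1], n4=0, n5=1.
So the outputs are Y1=1, Y2=1. (Without the fault they would be Y1=1, Y2=0.)

Y1=1, Y2=1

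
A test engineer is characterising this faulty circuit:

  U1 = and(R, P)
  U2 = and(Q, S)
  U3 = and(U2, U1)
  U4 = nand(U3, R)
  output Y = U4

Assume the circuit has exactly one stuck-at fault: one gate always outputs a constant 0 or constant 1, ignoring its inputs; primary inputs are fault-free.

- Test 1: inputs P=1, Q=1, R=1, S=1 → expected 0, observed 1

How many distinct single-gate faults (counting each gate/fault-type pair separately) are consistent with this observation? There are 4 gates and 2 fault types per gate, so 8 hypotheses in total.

Fault-free: U1=1, U2=1, U3=1, U4=0 → 0. Observed 1.
  U1 stuck-at-0: output 1 ✓
  U1 stuck-at-1: output 0 ✗
  U2 stuck-at-0: output 1 ✓
  U2 stuck-at-1: output 0 ✗
  U3 stuck-at-0: output 1 ✓
  U3 stuck-at-1: output 0 ✗
  U4 stuck-at-0: output 0 ✗
  U4 stuck-at-1: output 1 ✓
Consistent faults: {U1 stuck-at-0, U2 stuck-at-0, U3 stuck-at-0, U4 stuck-at-1} — 4 in all.

4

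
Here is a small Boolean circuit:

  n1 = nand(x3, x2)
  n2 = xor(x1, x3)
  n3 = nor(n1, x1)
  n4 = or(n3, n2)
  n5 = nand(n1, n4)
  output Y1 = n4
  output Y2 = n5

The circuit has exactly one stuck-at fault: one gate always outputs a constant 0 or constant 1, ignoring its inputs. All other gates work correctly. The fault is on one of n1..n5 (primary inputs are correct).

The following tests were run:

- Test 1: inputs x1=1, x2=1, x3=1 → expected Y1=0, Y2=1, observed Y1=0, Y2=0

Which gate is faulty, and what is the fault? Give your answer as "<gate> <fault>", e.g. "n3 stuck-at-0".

n5 stuck-at-0

Fault-free values for test 1 (x1=1, x2=1, x3=1): n1=0, n2=0, n3=0, n4=0, n5=1, giving Y1=0, Y2=1. Observed Y1=0, Y2=0.
Test 1: faults giving observed Y1=0, Y2=0 are {n5 stuck-at-0}.
Only n5 stuck-at-0 is consistent with every test.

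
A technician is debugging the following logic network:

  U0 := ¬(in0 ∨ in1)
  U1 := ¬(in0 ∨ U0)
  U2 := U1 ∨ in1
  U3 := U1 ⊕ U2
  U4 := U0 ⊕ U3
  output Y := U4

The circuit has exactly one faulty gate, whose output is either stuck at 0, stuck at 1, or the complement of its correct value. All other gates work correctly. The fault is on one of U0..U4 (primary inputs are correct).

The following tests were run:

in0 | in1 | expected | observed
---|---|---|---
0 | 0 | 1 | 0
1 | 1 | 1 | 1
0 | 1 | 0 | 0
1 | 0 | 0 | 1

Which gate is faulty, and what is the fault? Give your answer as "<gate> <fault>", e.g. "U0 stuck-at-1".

U2 stuck-at-1

Fault-free values for test 1 (in0=0, in1=0): U0=1, U1=0, U2=0, U3=0, U4=1, giving Y=1. Observed 0.
Test 1: faults giving observed 0 are {U0 stuck-at-0, U0 inverted output, U2 stuck-at-1, U2 inverted output, U3 stuck-at-1, U3 inverted output, U4 stuck-at-0, U4 inverted output}.
Test 2 (in0=1, in1=1): fault-free U0=0, U1=0, U2=1, U3=1, U4=1 → 1; observed 1. Eliminates U0 inverted output, U2 inverted output, U3 inverted output, U4 stuck-at-0, U4 inverted output.
Test 3 (in0=0, in1=1): fault-free U0=0, U1=1, U2=1, U3=0, U4=0 → 0; observed 0. Eliminates U3 stuck-at-1.
Test 4 (in0=1, in1=0): fault-free U0=0, U1=0, U2=0, U3=0, U4=0 → 0; observed 1. Eliminates U0 stuck-at-0.
Only U2 stuck-at-1 is consistent with every test.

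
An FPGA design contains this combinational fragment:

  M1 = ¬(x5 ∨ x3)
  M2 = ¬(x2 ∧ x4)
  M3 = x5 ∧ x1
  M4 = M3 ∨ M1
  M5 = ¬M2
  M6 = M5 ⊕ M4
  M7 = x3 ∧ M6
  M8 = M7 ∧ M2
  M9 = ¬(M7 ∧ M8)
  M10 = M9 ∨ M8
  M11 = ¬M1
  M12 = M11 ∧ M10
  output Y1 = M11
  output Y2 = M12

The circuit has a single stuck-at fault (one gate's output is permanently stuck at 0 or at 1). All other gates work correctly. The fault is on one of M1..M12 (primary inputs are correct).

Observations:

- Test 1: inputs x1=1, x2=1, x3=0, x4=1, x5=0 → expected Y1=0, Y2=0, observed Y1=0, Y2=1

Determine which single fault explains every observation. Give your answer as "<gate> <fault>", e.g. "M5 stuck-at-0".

M12 stuck-at-1

Fault-free values for test 1 (x1=1, x2=1, x3=0, x4=1, x5=0): M1=1, M2=0, M3=0, M4=1, M5=1, M6=0, M7=0, M8=0, M9=1, M10=1, M11=0, M12=0, giving Y1=0, Y2=0. Observed Y1=0, Y2=1.
Test 1: faults giving observed Y1=0, Y2=1 are {M12 stuck-at-1}.
Only M12 stuck-at-1 is consistent with every test.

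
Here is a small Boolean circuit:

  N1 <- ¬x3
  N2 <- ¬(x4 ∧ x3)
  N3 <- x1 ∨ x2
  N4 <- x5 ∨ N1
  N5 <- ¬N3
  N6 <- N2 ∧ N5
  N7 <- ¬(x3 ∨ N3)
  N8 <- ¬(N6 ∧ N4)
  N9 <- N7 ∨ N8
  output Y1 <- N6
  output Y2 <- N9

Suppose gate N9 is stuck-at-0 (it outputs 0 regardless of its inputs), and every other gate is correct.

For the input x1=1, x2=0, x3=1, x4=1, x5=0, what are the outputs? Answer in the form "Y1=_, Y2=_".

Propagate with N9 forced: N1=0, N2=0, N3=1, N4=0, N5=0, N6=0, N7=0, N8=1, N9=0 [stuck-at-0].
So the outputs are Y1=0, Y2=0. (Without the fault they would be Y1=0, Y2=1.)

Y1=0, Y2=0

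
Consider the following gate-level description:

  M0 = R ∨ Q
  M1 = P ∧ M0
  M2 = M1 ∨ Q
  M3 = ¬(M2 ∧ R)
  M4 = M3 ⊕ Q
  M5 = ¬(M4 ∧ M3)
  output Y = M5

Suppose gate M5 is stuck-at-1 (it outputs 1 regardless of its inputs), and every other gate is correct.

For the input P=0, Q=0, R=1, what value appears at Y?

1

Propagate with M5 forced: M0=1, M1=0, M2=0, M3=1, M4=1, M5=1 [stuck-at-1].
So Y = 1. (Without the fault it would be 0.)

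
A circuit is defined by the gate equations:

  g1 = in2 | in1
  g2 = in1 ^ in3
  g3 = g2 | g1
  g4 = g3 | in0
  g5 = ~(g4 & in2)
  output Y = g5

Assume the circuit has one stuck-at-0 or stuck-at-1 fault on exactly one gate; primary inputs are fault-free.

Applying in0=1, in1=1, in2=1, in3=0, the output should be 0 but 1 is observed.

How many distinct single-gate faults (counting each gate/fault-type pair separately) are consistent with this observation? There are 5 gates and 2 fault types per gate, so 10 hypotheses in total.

Fault-free: g1=1, g2=1, g3=1, g4=1, g5=0 → 0. Observed 1.
  g1 stuck-at-0: output 0 ✗
  g1 stuck-at-1: output 0 ✗
  g2 stuck-at-0: output 0 ✗
  g2 stuck-at-1: output 0 ✗
  g3 stuck-at-0: output 0 ✗
  g3 stuck-at-1: output 0 ✗
  g4 stuck-at-0: output 1 ✓
  g4 stuck-at-1: output 0 ✗
  g5 stuck-at-0: output 0 ✗
  g5 stuck-at-1: output 1 ✓
Consistent faults: {g4 stuck-at-0, g5 stuck-at-1} — 2 in all.

2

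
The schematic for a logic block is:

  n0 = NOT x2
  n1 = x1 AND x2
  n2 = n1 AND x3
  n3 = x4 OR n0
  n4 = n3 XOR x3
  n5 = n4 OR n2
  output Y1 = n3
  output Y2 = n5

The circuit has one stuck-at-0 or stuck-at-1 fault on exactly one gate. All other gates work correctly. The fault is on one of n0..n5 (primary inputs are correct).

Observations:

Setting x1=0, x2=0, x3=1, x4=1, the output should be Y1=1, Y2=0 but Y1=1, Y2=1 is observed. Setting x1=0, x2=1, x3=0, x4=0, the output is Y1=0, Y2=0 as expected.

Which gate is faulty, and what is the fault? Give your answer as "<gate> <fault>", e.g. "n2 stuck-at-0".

Fault-free values for test 1 (x1=0, x2=0, x3=1, x4=1): n0=1, n1=0, n2=0, n3=1, n4=0, n5=0, giving Y1=1, Y2=0. Observed Y1=1, Y2=1.
Test 1: faults giving observed Y1=1, Y2=1 are {n1 stuck-at-1, n2 stuck-at-1, n4 stuck-at-1, n5 stuck-at-1}.
Test 2 (x1=0, x2=1, x3=0, x4=0): fault-free n0=0, n1=0, n2=0, n3=0, n4=0, n5=0 → Y1=0, Y2=0; observed Y1=0, Y2=0. Eliminates n2 stuck-at-1, n4 stuck-at-1, n5 stuck-at-1.
Only n1 stuck-at-1 is consistent with every test.

n1 stuck-at-1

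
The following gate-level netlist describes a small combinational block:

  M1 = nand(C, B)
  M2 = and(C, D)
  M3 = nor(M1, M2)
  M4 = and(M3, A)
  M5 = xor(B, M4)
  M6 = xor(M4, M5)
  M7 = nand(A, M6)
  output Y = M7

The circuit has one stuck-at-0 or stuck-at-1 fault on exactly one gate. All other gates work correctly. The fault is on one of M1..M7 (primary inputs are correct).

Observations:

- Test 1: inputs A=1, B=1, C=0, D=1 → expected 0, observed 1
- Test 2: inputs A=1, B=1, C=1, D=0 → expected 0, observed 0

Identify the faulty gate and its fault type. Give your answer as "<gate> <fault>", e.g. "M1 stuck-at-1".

Fault-free values for test 1 (A=1, B=1, C=0, D=1): M1=1, M2=0, M3=0, M4=0, M5=1, M6=1, M7=0, giving Y=0. Observed 1.
Test 1: faults giving observed 1 are {M5 stuck-at-0, M6 stuck-at-0, M7 stuck-at-1}.
Test 2 (A=1, B=1, C=1, D=0): fault-free M1=0, M2=0, M3=1, M4=1, M5=0, M6=1, M7=0 → 0; observed 0. Eliminates M6 stuck-at-0, M7 stuck-at-1.
Only M5 stuck-at-0 is consistent with every test.

M5 stuck-at-0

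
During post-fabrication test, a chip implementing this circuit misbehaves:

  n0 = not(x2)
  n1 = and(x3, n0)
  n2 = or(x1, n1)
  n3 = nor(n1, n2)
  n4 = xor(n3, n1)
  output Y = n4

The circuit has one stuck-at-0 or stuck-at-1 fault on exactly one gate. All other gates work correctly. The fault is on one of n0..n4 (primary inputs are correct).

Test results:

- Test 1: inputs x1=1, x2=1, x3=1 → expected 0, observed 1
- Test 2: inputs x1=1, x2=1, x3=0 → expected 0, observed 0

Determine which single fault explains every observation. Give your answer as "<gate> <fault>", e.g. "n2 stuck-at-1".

n0 stuck-at-1

Fault-free values for test 1 (x1=1, x2=1, x3=1): n0=0, n1=0, n2=1, n3=0, n4=0, giving Y=0. Observed 1.
Test 1: faults giving observed 1 are {n0 stuck-at-1, n1 stuck-at-1, n2 stuck-at-0, n3 stuck-at-1, n4 stuck-at-1}.
Test 2 (x1=1, x2=1, x3=0): fault-free n0=0, n1=0, n2=1, n3=0, n4=0 → 0; observed 0. Eliminates n1 stuck-at-1, n2 stuck-at-0, n3 stuck-at-1, n4 stuck-at-1.
Only n0 stuck-at-1 is consistent with every test.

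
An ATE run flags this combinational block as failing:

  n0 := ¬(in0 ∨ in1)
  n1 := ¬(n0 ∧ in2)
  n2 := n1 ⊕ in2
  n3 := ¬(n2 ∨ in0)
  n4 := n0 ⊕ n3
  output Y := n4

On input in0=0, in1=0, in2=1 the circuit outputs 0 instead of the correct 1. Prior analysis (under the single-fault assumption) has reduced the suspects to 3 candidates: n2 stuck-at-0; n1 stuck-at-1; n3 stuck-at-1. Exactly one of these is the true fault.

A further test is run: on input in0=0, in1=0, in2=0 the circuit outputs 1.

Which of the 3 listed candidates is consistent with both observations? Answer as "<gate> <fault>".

Evaluate each candidate on input in0=0, in1=0, in2=0:
  n2 stuck-at-0: n0=1, n1=1, n2=0 [stuck-at-0], n3=1, n4=0 → 0 — eliminated
  n1 stuck-at-1: n0=1, n1=1 [stuck-at-1], n2=1, n3=0, n4=1 → 1 — matches
  n3 stuck-at-1: n0=1, n1=1, n2=1, n3=1 [stuck-at-1], n4=0 → 0 — eliminated
Only n1 stuck-at-1 reproduces the observed 1.

n1 stuck-at-1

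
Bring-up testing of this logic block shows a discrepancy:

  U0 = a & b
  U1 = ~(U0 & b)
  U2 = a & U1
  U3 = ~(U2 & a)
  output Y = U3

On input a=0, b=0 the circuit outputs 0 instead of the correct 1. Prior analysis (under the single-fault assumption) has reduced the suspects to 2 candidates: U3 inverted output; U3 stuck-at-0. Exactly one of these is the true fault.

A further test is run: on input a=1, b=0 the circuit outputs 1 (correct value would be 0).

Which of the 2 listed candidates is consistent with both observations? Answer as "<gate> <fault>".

Evaluate each candidate on input a=1, b=0:
  U3 inverted output: U0=0, U1=1, U2=1, U3=1 [inverted output] → 1 — matches
  U3 stuck-at-0: U0=0, U1=1, U2=1, U3=0 [stuck-at-0] → 0 — eliminated
Only U3 inverted output reproduces the observed 1.

U3 inverted output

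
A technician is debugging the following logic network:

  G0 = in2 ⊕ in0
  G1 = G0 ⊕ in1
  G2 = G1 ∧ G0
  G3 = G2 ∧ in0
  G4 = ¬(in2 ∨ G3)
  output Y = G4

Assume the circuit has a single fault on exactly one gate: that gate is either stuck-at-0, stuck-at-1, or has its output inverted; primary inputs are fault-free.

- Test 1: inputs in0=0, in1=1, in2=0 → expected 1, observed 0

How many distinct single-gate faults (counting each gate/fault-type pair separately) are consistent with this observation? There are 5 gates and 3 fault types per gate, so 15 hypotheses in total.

4

Fault-free: G0=0, G1=1, G2=0, G3=0, G4=1 → 1. Observed 0.
  G0: none of the 3 fault types match ✗
  G1: none of the 3 fault types match ✗
  G2: none of the 3 fault types match ✗
  G3: stuck-at-1, inverted output ✓; others ✗
  G4: stuck-at-0, inverted output ✓; others ✗
Consistent faults: {G3 stuck-at-1, G3 inverted output, G4 stuck-at-0, G4 inverted output} — 4 in all.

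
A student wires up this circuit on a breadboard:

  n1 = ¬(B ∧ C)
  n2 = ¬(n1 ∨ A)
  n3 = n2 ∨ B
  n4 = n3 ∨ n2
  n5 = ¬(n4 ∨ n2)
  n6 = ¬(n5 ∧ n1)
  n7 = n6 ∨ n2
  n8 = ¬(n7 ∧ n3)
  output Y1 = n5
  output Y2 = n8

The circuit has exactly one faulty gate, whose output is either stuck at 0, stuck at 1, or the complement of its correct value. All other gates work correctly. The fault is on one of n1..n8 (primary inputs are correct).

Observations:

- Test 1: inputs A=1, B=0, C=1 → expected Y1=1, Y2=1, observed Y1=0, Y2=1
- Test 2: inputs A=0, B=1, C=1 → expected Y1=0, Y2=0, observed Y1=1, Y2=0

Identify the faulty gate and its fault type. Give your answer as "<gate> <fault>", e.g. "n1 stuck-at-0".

n5 inverted output

Fault-free values for test 1 (A=1, B=0, C=1): n1=1, n2=0, n3=0, n4=0, n5=1, n6=0, n7=0, n8=1, giving Y1=1, Y2=1. Observed Y1=0, Y2=1.
Test 1: faults giving observed Y1=0, Y2=1 are {n4 stuck-at-1, n4 inverted output, n5 stuck-at-0, n5 inverted output}.
Test 2 (A=0, B=1, C=1): fault-free n1=0, n2=1, n3=1, n4=1, n5=0, n6=1, n7=1, n8=0 → Y1=0, Y2=0; observed Y1=1, Y2=0. Eliminates n4 stuck-at-1, n4 inverted output, n5 stuck-at-0.
Only n5 inverted output is consistent with every test.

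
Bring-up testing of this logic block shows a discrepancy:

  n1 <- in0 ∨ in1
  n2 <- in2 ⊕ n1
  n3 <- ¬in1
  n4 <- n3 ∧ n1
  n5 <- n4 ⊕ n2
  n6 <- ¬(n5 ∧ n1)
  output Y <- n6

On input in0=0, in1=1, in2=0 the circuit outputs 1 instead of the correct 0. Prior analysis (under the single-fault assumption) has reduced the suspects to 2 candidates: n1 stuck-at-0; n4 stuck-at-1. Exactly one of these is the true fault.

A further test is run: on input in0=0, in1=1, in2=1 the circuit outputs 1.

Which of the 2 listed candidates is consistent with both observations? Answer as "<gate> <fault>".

Evaluate each candidate on input in0=0, in1=1, in2=1:
  n1 stuck-at-0: n1=0 [stuck-at-0], n2=1, n3=0, n4=0, n5=1, n6=1 → 1 — matches
  n4 stuck-at-1: n1=1, n2=0, n3=0, n4=1 [stuck-at-1], n5=1, n6=0 → 0 — eliminated
Only n1 stuck-at-0 reproduces the observed 1.

n1 stuck-at-0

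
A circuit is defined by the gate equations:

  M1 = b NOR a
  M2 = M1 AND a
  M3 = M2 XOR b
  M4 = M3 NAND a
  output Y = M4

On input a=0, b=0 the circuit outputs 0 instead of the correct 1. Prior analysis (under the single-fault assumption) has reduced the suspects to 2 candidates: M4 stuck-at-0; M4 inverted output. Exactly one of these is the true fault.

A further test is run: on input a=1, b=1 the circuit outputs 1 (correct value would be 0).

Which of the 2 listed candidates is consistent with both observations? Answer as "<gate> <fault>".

Evaluate each candidate on input a=1, b=1:
  M4 stuck-at-0: M1=0, M2=0, M3=1, M4=0 [stuck-at-0] → 0 — eliminated
  M4 inverted output: M1=0, M2=0, M3=1, M4=1 [inverted output] → 1 — matches
Only M4 inverted output reproduces the observed 1.

M4 inverted output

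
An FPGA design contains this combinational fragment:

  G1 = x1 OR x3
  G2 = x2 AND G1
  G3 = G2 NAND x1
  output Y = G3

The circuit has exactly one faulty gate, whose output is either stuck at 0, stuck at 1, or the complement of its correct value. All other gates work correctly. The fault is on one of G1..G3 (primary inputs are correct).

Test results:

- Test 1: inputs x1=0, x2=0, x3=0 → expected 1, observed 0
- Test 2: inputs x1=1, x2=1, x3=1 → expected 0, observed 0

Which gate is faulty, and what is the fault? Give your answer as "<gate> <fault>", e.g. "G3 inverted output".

Fault-free values for test 1 (x1=0, x2=0, x3=0): G1=0, G2=0, G3=1, giving Y=1. Observed 0.
Test 1: faults giving observed 0 are {G3 stuck-at-0, G3 inverted output}.
Test 2 (x1=1, x2=1, x3=1): fault-free G1=1, G2=1, G3=0 → 0; observed 0. Eliminates G3 inverted output.
Only G3 stuck-at-0 is consistent with every test.

G3 stuck-at-0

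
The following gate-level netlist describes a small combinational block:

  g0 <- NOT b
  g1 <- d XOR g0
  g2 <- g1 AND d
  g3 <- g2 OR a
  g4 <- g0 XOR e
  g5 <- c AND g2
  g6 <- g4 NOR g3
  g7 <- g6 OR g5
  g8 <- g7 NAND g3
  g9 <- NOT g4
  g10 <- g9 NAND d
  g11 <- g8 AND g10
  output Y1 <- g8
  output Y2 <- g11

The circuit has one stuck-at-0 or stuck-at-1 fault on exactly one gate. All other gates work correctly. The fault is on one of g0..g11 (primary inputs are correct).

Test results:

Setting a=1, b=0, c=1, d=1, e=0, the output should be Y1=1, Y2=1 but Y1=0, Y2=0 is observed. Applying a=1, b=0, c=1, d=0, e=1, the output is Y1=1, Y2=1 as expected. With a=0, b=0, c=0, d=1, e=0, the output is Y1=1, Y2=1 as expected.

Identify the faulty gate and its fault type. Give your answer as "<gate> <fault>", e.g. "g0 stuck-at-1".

Fault-free values for test 1 (a=1, b=0, c=1, d=1, e=0): g0=1, g1=0, g2=0, g3=1, g4=1, g5=0, g6=0, g7=0, g8=1, g9=0, g10=1, g11=1, giving Y1=1, Y2=1. Observed Y1=0, Y2=0.
Test 1: faults giving observed Y1=0, Y2=0 are {g0 stuck-at-0, g1 stuck-at-1, g2 stuck-at-1, g5 stuck-at-1, g6 stuck-at-1, g7 stuck-at-1, g8 stuck-at-0}.
Test 2 (a=1, b=0, c=1, d=0, e=1): fault-free g0=1, g1=1, g2=0, g3=1, g4=0, g5=0, g6=0, g7=0, g8=1, g9=1, g10=1, g11=1 → Y1=1, Y2=1; observed Y1=1, Y2=1. Eliminates g2 stuck-at-1, g5 stuck-at-1, g6 stuck-at-1, g7 stuck-at-1, g8 stuck-at-0.
Test 3 (a=0, b=0, c=0, d=1, e=0): fault-free g0=1, g1=0, g2=0, g3=0, g4=1, g5=0, g6=0, g7=0, g8=1, g9=0, g10=1, g11=1 → Y1=1, Y2=1; observed Y1=1, Y2=1. Eliminates g0 stuck-at-0.
Only g1 stuck-at-1 is consistent with every test.

g1 stuck-at-1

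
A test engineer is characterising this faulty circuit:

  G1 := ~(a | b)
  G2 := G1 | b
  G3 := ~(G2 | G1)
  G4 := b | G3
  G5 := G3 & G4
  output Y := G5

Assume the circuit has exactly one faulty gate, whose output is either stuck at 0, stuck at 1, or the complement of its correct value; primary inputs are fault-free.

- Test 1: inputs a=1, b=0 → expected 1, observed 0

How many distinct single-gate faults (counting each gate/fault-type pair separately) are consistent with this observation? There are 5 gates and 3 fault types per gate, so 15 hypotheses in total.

Fault-free: G1=0, G2=0, G3=1, G4=1, G5=1 → 1. Observed 0.
  G1: stuck-at-1, inverted output ✓; others ✗
  G2: stuck-at-1, inverted output ✓; others ✗
  G3: stuck-at-0, inverted output ✓; others ✗
  G4: stuck-at-0, inverted output ✓; others ✗
  G5: stuck-at-0, inverted output ✓; others ✗
Consistent faults: {G1 stuck-at-1, G1 inverted output, G2 stuck-at-1, G2 inverted output, G3 stuck-at-0, G3 inverted output, G4 stuck-at-0, G4 inverted output, G5 stuck-at-0, G5 inverted output} — 10 in all.

10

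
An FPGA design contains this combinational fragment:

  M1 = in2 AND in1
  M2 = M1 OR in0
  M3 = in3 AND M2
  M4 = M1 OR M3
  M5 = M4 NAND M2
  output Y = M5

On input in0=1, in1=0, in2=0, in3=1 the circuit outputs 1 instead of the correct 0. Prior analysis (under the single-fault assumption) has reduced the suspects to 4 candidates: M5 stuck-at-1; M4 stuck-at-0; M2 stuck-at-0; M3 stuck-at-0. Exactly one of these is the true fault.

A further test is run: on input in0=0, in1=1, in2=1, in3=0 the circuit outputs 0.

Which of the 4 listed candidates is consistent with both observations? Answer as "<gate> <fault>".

M3 stuck-at-0

Evaluate each candidate on input in0=0, in1=1, in2=1, in3=0:
  M5 stuck-at-1: M1=1, M2=1, M3=0, M4=1, M5=1 [stuck-at-1] → 1 — eliminated
  M4 stuck-at-0: M1=1, M2=1, M3=0, M4=0 [stuck-at-0], M5=1 → 1 — eliminated
  M2 stuck-at-0: M1=1, M2=0 [stuck-at-0], M3=0, M4=1, M5=1 → 1 — eliminated
  M3 stuck-at-0: M1=1, M2=1, M3=0 [stuck-at-0], M4=1, M5=0 → 0 — matches
Only M3 stuck-at-0 reproduces the observed 0.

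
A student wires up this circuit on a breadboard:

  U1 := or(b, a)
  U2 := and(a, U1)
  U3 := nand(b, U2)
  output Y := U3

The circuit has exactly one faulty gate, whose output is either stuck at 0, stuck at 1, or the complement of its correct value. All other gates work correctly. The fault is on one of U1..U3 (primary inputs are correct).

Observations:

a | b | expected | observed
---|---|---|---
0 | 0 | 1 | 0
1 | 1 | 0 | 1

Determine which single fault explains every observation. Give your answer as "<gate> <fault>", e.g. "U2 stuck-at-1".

Fault-free values for test 1 (a=0, b=0): U1=0, U2=0, U3=1, giving Y=1. Observed 0.
Test 1: faults giving observed 0 are {U3 stuck-at-0, U3 inverted output}.
Test 2 (a=1, b=1): fault-free U1=1, U2=1, U3=0 → 0; observed 1. Eliminates U3 stuck-at-0.
Only U3 inverted output is consistent with every test.

U3 inverted output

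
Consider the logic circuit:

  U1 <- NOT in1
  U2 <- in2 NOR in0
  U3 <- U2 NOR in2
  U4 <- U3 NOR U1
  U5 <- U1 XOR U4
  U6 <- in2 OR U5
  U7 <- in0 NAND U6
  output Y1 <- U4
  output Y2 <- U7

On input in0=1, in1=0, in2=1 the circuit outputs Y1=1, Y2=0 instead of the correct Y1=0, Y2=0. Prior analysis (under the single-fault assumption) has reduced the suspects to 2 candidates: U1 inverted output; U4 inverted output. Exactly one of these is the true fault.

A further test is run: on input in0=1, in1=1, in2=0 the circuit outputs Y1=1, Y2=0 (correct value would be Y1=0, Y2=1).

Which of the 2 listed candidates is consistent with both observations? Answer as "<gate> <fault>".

Evaluate each candidate on input in0=1, in1=1, in2=0:
  U1 inverted output: U1=1 [inverted output], U2=0, U3=1, U4=0, U5=1, U6=1, U7=0 → Y1=0, Y2=0 — eliminated
  U4 inverted output: U1=0, U2=0, U3=1, U4=1 [inverted output], U5=1, U6=1, U7=0 → Y1=1, Y2=0 — matches
Only U4 inverted output reproduces the observed Y1=1, Y2=0.

U4 inverted output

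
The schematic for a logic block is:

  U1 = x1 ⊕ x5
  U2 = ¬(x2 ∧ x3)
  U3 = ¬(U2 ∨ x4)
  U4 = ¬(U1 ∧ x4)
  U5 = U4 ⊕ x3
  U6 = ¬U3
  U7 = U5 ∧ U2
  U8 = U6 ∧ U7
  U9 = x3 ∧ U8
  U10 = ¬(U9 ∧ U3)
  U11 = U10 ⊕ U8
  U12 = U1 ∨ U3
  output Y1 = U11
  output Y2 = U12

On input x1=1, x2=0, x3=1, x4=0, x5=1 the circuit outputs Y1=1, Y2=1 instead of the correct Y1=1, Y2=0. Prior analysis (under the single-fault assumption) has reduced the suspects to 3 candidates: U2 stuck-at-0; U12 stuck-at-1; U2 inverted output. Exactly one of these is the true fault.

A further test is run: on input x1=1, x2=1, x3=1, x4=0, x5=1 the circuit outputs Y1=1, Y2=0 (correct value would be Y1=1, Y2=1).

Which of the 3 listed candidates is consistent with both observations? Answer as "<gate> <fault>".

Evaluate each candidate on input x1=1, x2=1, x3=1, x4=0, x5=1:
  U2 stuck-at-0: U1=0, U2=0 [stuck-at-0], U3=1, U4=1, U5=0, U6=0, U7=0, U8=0, U9=0, U10=1, U11=1, U12=1 → Y1=1, Y2=1 — eliminated
  U12 stuck-at-1: U1=0, U2=0, U3=1, U4=1, U5=0, U6=0, U7=0, U8=0, U9=0, U10=1, U11=1, U12=1 [stuck-at-1] → Y1=1, Y2=1 — eliminated
  U2 inverted output: U1=0, U2=1 [inverted output], U3=0, U4=1, U5=0, U6=1, U7=0, U8=0, U9=0, U10=1, U11=1, U12=0 → Y1=1, Y2=0 — matches
Only U2 inverted output reproduces the observed Y1=1, Y2=0.

U2 inverted output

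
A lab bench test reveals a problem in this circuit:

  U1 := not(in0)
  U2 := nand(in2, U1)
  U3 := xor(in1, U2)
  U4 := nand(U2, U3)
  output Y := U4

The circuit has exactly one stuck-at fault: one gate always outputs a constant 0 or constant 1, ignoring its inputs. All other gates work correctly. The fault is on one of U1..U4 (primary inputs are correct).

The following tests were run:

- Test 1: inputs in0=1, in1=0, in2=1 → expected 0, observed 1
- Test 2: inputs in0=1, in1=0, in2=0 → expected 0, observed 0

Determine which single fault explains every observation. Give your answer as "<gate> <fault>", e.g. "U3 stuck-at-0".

U1 stuck-at-1

Fault-free values for test 1 (in0=1, in1=0, in2=1): U1=0, U2=1, U3=1, U4=0, giving Y=0. Observed 1.
Test 1: faults giving observed 1 are {U1 stuck-at-1, U2 stuck-at-0, U3 stuck-at-0, U4 stuck-at-1}.
Test 2 (in0=1, in1=0, in2=0): fault-free U1=0, U2=1, U3=1, U4=0 → 0; observed 0. Eliminates U2 stuck-at-0, U3 stuck-at-0, U4 stuck-at-1.
Only U1 stuck-at-1 is consistent with every test.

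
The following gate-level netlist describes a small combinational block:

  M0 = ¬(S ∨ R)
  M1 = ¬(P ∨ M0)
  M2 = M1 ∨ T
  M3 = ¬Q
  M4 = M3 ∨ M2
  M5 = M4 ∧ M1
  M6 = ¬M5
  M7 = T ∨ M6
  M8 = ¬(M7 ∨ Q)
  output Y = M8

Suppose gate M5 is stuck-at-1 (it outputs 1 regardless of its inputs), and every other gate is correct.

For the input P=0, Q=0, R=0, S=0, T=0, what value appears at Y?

Propagate with M5 forced: M0=1, M1=0, M2=0, M3=1, M4=1, M5=1 [stuck-at-1], M6=0, M7=0, M8=1.
So Y = 1. (Without the fault it would be 0.)

1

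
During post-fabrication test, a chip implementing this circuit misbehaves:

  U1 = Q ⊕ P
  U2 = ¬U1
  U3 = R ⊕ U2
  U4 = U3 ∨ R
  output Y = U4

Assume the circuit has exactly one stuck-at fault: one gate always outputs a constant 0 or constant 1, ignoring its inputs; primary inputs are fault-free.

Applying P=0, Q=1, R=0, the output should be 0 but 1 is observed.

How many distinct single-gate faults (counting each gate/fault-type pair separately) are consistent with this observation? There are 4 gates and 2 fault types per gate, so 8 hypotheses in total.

4

Fault-free: U1=1, U2=0, U3=0, U4=0 → 0. Observed 1.
  U1 stuck-at-0: output 1 ✓
  U1 stuck-at-1: output 0 ✗
  U2 stuck-at-0: output 0 ✗
  U2 stuck-at-1: output 1 ✓
  U3 stuck-at-0: output 0 ✗
  U3 stuck-at-1: output 1 ✓
  U4 stuck-at-0: output 0 ✗
  U4 stuck-at-1: output 1 ✓
Consistent faults: {U1 stuck-at-0, U2 stuck-at-1, U3 stuck-at-1, U4 stuck-at-1} — 4 in all.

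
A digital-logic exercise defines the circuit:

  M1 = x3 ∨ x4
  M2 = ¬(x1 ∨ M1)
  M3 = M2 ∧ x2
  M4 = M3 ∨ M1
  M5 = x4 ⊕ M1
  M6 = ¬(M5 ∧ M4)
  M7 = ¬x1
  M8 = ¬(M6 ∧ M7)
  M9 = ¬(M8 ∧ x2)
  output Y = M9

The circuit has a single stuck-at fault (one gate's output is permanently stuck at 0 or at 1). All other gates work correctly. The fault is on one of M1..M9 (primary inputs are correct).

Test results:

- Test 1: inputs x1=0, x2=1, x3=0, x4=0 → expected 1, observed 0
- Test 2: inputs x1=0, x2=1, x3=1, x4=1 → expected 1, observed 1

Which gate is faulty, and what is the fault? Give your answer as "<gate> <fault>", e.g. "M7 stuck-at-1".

M1 stuck-at-1

Fault-free values for test 1 (x1=0, x2=1, x3=0, x4=0): M1=0, M2=1, M3=1, M4=1, M5=0, M6=1, M7=1, M8=0, M9=1, giving Y=1. Observed 0.
Test 1: faults giving observed 0 are {M1 stuck-at-1, M5 stuck-at-1, M6 stuck-at-0, M7 stuck-at-0, M8 stuck-at-1, M9 stuck-at-0}.
Test 2 (x1=0, x2=1, x3=1, x4=1): fault-free M1=1, M2=0, M3=0, M4=1, M5=0, M6=1, M7=1, M8=0, M9=1 → 1; observed 1. Eliminates M5 stuck-at-1, M6 stuck-at-0, M7 stuck-at-0, M8 stuck-at-1, M9 stuck-at-0.
Only M1 stuck-at-1 is consistent with every test.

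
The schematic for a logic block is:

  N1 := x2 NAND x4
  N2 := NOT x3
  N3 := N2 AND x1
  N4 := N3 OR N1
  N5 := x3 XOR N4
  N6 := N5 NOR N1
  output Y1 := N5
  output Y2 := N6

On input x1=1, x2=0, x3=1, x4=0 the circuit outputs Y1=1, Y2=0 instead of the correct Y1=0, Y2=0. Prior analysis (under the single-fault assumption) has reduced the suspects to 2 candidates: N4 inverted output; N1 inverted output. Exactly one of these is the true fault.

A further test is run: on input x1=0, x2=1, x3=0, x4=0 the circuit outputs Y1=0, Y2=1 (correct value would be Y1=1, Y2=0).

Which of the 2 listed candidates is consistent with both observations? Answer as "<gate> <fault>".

Evaluate each candidate on input x1=0, x2=1, x3=0, x4=0:
  N4 inverted output: N1=1, N2=1, N3=0, N4=0 [inverted output], N5=0, N6=0 → Y1=0, Y2=0 — eliminated
  N1 inverted output: N1=0 [inverted output], N2=1, N3=0, N4=0, N5=0, N6=1 → Y1=0, Y2=1 — matches
Only N1 inverted output reproduces the observed Y1=0, Y2=1.

N1 inverted output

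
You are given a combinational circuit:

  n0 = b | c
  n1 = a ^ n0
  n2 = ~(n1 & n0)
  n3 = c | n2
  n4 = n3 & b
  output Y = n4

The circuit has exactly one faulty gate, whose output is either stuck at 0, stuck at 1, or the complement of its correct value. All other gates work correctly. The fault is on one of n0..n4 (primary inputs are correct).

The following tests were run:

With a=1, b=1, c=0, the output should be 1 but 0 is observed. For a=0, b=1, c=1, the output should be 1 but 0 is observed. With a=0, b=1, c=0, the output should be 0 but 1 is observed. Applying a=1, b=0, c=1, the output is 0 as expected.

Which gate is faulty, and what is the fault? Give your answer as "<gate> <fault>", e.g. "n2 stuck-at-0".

Fault-free values for test 1 (a=1, b=1, c=0): n0=1, n1=0, n2=1, n3=1, n4=1, giving Y=1. Observed 0.
Test 1: faults giving observed 0 are {n1 stuck-at-1, n1 inverted output, n2 stuck-at-0, n2 inverted output, n3 stuck-at-0, n3 inverted output, n4 stuck-at-0, n4 inverted output}.
Test 2 (a=0, b=1, c=1): fault-free n0=1, n1=1, n2=0, n3=1, n4=1 → 1; observed 0. Eliminates n1 stuck-at-1, n1 inverted output, n2 stuck-at-0, n2 inverted output.
Test 3 (a=0, b=1, c=0): fault-free n0=1, n1=1, n2=0, n3=0, n4=0 → 0; observed 1. Eliminates n3 stuck-at-0, n4 stuck-at-0.
Test 4 (a=1, b=0, c=1): fault-free n0=1, n1=0, n2=1, n3=1, n4=0 → 0; observed 0. Eliminates n4 inverted output.
Only n3 inverted output is consistent with every test.

n3 inverted output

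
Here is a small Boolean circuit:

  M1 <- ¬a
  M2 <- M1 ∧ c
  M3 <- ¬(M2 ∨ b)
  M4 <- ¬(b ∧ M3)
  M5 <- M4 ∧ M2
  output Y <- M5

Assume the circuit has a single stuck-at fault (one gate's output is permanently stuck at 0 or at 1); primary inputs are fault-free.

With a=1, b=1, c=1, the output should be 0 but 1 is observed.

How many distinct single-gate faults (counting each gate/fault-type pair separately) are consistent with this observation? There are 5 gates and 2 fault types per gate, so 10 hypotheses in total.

Fault-free: M1=0, M2=0, M3=0, M4=1, M5=0 → 0. Observed 1.
  M1 stuck-at-0: output 0 ✗
  M1 stuck-at-1: output 1 ✓
  M2 stuck-at-0: output 0 ✗
  M2 stuck-at-1: output 1 ✓
  M3 stuck-at-0: output 0 ✗
  M3 stuck-at-1: output 0 ✗
  M4 stuck-at-0: output 0 ✗
  M4 stuck-at-1: output 0 ✗
  M5 stuck-at-0: output 0 ✗
  M5 stuck-at-1: output 1 ✓
Consistent faults: {M1 stuck-at-1, M2 stuck-at-1, M5 stuck-at-1} — 3 in all.

3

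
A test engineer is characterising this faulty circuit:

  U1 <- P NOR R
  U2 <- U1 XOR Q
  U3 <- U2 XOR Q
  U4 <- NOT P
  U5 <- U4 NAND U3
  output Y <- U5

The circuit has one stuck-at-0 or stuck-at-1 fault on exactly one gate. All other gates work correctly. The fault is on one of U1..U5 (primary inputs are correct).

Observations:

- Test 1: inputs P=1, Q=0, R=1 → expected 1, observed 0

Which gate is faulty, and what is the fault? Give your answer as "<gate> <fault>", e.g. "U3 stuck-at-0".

U5 stuck-at-0

Fault-free values for test 1 (P=1, Q=0, R=1): U1=0, U2=0, U3=0, U4=0, U5=1, giving Y=1. Observed 0.
Test 1: faults giving observed 0 are {U5 stuck-at-0}.
Only U5 stuck-at-0 is consistent with every test.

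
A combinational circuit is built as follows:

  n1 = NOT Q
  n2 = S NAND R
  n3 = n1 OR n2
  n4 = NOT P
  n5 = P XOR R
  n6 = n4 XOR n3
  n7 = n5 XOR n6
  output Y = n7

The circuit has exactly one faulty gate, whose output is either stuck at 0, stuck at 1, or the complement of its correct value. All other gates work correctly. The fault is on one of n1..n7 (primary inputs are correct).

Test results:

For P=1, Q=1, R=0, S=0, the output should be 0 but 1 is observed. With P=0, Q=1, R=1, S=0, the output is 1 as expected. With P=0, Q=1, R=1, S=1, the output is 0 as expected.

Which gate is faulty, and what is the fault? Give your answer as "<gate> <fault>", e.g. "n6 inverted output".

Fault-free values for test 1 (P=1, Q=1, R=0, S=0): n1=0, n2=1, n3=1, n4=0, n5=1, n6=1, n7=0, giving Y=0. Observed 1.
Test 1: faults giving observed 1 are {n2 stuck-at-0, n2 inverted output, n3 stuck-at-0, n3 inverted output, n4 stuck-at-1, n4 inverted output, n5 stuck-at-0, n5 inverted output, n6 stuck-at-0, n6 inverted output, n7 stuck-at-1, n7 inverted output}.
Test 2 (P=0, Q=1, R=1, S=0): fault-free n1=0, n2=1, n3=1, n4=1, n5=1, n6=0, n7=1 → 1; observed 1. Eliminates n2 stuck-at-0, n2 inverted output, n3 stuck-at-0, n3 inverted output, n4 inverted output, n5 stuck-at-0, n5 inverted output, n6 inverted output, n7 inverted output.
Test 3 (P=0, Q=1, R=1, S=1): fault-free n1=0, n2=0, n3=0, n4=1, n5=1, n6=1, n7=0 → 0; observed 0. Eliminates n6 stuck-at-0, n7 stuck-at-1.
Only n4 stuck-at-1 is consistent with every test.

n4 stuck-at-1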